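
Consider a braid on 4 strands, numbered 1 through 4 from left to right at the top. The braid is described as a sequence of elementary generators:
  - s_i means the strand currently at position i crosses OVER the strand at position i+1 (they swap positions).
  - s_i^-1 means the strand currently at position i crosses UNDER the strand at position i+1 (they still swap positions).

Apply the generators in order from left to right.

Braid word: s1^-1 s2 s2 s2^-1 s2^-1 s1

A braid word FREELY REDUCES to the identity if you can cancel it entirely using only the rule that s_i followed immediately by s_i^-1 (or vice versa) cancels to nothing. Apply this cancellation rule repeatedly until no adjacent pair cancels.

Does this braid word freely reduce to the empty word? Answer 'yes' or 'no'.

Gen 1 (s1^-1): push. Stack: [s1^-1]
Gen 2 (s2): push. Stack: [s1^-1 s2]
Gen 3 (s2): push. Stack: [s1^-1 s2 s2]
Gen 4 (s2^-1): cancels prior s2. Stack: [s1^-1 s2]
Gen 5 (s2^-1): cancels prior s2. Stack: [s1^-1]
Gen 6 (s1): cancels prior s1^-1. Stack: []
Reduced word: (empty)

Answer: yes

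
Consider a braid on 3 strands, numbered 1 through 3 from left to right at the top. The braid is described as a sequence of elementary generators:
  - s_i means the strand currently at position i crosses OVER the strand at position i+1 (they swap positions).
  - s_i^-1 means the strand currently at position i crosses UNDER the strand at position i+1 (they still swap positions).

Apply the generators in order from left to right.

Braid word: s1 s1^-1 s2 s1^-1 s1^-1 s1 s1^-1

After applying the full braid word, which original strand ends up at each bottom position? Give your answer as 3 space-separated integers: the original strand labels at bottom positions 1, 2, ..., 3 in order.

Answer: 1 3 2

Derivation:
Gen 1 (s1): strand 1 crosses over strand 2. Perm now: [2 1 3]
Gen 2 (s1^-1): strand 2 crosses under strand 1. Perm now: [1 2 3]
Gen 3 (s2): strand 2 crosses over strand 3. Perm now: [1 3 2]
Gen 4 (s1^-1): strand 1 crosses under strand 3. Perm now: [3 1 2]
Gen 5 (s1^-1): strand 3 crosses under strand 1. Perm now: [1 3 2]
Gen 6 (s1): strand 1 crosses over strand 3. Perm now: [3 1 2]
Gen 7 (s1^-1): strand 3 crosses under strand 1. Perm now: [1 3 2]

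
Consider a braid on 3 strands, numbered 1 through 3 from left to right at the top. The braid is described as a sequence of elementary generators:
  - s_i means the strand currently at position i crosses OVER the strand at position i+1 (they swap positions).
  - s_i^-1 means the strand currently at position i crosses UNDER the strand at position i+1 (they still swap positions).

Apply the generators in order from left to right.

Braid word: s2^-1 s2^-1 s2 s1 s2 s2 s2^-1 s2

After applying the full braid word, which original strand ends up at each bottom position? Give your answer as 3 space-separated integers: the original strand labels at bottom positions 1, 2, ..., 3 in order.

Answer: 3 1 2

Derivation:
Gen 1 (s2^-1): strand 2 crosses under strand 3. Perm now: [1 3 2]
Gen 2 (s2^-1): strand 3 crosses under strand 2. Perm now: [1 2 3]
Gen 3 (s2): strand 2 crosses over strand 3. Perm now: [1 3 2]
Gen 4 (s1): strand 1 crosses over strand 3. Perm now: [3 1 2]
Gen 5 (s2): strand 1 crosses over strand 2. Perm now: [3 2 1]
Gen 6 (s2): strand 2 crosses over strand 1. Perm now: [3 1 2]
Gen 7 (s2^-1): strand 1 crosses under strand 2. Perm now: [3 2 1]
Gen 8 (s2): strand 2 crosses over strand 1. Perm now: [3 1 2]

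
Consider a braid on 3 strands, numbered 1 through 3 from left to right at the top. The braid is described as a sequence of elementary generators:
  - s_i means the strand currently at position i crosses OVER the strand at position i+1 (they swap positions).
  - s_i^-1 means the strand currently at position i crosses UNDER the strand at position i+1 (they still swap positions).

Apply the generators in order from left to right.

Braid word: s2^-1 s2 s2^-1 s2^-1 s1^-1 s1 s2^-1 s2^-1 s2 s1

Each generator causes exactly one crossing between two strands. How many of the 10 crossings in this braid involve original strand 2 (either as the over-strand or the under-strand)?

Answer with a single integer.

Gen 1: crossing 2x3. Involves strand 2? yes. Count so far: 1
Gen 2: crossing 3x2. Involves strand 2? yes. Count so far: 2
Gen 3: crossing 2x3. Involves strand 2? yes. Count so far: 3
Gen 4: crossing 3x2. Involves strand 2? yes. Count so far: 4
Gen 5: crossing 1x2. Involves strand 2? yes. Count so far: 5
Gen 6: crossing 2x1. Involves strand 2? yes. Count so far: 6
Gen 7: crossing 2x3. Involves strand 2? yes. Count so far: 7
Gen 8: crossing 3x2. Involves strand 2? yes. Count so far: 8
Gen 9: crossing 2x3. Involves strand 2? yes. Count so far: 9
Gen 10: crossing 1x3. Involves strand 2? no. Count so far: 9

Answer: 9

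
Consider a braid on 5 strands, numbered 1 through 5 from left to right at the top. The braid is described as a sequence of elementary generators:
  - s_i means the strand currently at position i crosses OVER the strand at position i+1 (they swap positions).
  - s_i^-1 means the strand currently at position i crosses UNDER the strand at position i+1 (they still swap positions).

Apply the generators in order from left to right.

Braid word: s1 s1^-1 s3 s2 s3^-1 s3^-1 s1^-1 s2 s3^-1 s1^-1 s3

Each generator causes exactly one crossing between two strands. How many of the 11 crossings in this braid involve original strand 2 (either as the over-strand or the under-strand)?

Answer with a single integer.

Gen 1: crossing 1x2. Involves strand 2? yes. Count so far: 1
Gen 2: crossing 2x1. Involves strand 2? yes. Count so far: 2
Gen 3: crossing 3x4. Involves strand 2? no. Count so far: 2
Gen 4: crossing 2x4. Involves strand 2? yes. Count so far: 3
Gen 5: crossing 2x3. Involves strand 2? yes. Count so far: 4
Gen 6: crossing 3x2. Involves strand 2? yes. Count so far: 5
Gen 7: crossing 1x4. Involves strand 2? no. Count so far: 5
Gen 8: crossing 1x2. Involves strand 2? yes. Count so far: 6
Gen 9: crossing 1x3. Involves strand 2? no. Count so far: 6
Gen 10: crossing 4x2. Involves strand 2? yes. Count so far: 7
Gen 11: crossing 3x1. Involves strand 2? no. Count so far: 7

Answer: 7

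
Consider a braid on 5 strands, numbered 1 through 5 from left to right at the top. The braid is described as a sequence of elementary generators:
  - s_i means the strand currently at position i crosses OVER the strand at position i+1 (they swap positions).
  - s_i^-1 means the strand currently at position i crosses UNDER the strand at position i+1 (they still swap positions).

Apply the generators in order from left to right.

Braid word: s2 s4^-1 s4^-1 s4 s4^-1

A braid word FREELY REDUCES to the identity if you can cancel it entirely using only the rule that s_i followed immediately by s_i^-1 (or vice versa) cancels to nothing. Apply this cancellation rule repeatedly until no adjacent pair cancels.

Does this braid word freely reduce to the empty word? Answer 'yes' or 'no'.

Gen 1 (s2): push. Stack: [s2]
Gen 2 (s4^-1): push. Stack: [s2 s4^-1]
Gen 3 (s4^-1): push. Stack: [s2 s4^-1 s4^-1]
Gen 4 (s4): cancels prior s4^-1. Stack: [s2 s4^-1]
Gen 5 (s4^-1): push. Stack: [s2 s4^-1 s4^-1]
Reduced word: s2 s4^-1 s4^-1

Answer: no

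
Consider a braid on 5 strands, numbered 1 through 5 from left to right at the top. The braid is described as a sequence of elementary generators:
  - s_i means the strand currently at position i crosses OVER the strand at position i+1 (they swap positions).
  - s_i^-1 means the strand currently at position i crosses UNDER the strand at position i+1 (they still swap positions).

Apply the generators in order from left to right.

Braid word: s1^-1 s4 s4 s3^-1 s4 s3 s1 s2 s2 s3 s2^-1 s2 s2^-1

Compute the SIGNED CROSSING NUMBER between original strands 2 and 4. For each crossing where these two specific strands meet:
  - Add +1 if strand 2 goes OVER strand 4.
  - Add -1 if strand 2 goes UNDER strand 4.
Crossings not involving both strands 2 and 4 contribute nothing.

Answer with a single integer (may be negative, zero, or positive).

Gen 1: crossing 1x2. Both 2&4? no. Sum: 0
Gen 2: crossing 4x5. Both 2&4? no. Sum: 0
Gen 3: crossing 5x4. Both 2&4? no. Sum: 0
Gen 4: crossing 3x4. Both 2&4? no. Sum: 0
Gen 5: crossing 3x5. Both 2&4? no. Sum: 0
Gen 6: crossing 4x5. Both 2&4? no. Sum: 0
Gen 7: crossing 2x1. Both 2&4? no. Sum: 0
Gen 8: crossing 2x5. Both 2&4? no. Sum: 0
Gen 9: crossing 5x2. Both 2&4? no. Sum: 0
Gen 10: crossing 5x4. Both 2&4? no. Sum: 0
Gen 11: 2 under 4. Both 2&4? yes. Contrib: -1. Sum: -1
Gen 12: 4 over 2. Both 2&4? yes. Contrib: -1. Sum: -2
Gen 13: 2 under 4. Both 2&4? yes. Contrib: -1. Sum: -3

Answer: -3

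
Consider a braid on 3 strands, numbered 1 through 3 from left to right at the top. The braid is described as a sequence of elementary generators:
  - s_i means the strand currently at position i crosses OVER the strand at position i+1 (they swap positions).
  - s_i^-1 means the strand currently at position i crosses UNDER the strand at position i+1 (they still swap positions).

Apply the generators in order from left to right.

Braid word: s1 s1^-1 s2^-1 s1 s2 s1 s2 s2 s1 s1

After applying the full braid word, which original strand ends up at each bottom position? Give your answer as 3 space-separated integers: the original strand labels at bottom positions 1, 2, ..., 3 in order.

Answer: 2 3 1

Derivation:
Gen 1 (s1): strand 1 crosses over strand 2. Perm now: [2 1 3]
Gen 2 (s1^-1): strand 2 crosses under strand 1. Perm now: [1 2 3]
Gen 3 (s2^-1): strand 2 crosses under strand 3. Perm now: [1 3 2]
Gen 4 (s1): strand 1 crosses over strand 3. Perm now: [3 1 2]
Gen 5 (s2): strand 1 crosses over strand 2. Perm now: [3 2 1]
Gen 6 (s1): strand 3 crosses over strand 2. Perm now: [2 3 1]
Gen 7 (s2): strand 3 crosses over strand 1. Perm now: [2 1 3]
Gen 8 (s2): strand 1 crosses over strand 3. Perm now: [2 3 1]
Gen 9 (s1): strand 2 crosses over strand 3. Perm now: [3 2 1]
Gen 10 (s1): strand 3 crosses over strand 2. Perm now: [2 3 1]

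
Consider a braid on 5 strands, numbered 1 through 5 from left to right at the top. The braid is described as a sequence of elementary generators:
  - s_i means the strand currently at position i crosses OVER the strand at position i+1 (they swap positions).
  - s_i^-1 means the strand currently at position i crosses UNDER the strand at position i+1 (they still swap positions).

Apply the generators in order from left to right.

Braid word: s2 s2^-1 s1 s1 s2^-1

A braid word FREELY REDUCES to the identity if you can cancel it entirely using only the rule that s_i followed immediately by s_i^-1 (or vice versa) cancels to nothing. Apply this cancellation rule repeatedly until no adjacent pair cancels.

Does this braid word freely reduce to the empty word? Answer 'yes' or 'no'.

Gen 1 (s2): push. Stack: [s2]
Gen 2 (s2^-1): cancels prior s2. Stack: []
Gen 3 (s1): push. Stack: [s1]
Gen 4 (s1): push. Stack: [s1 s1]
Gen 5 (s2^-1): push. Stack: [s1 s1 s2^-1]
Reduced word: s1 s1 s2^-1

Answer: no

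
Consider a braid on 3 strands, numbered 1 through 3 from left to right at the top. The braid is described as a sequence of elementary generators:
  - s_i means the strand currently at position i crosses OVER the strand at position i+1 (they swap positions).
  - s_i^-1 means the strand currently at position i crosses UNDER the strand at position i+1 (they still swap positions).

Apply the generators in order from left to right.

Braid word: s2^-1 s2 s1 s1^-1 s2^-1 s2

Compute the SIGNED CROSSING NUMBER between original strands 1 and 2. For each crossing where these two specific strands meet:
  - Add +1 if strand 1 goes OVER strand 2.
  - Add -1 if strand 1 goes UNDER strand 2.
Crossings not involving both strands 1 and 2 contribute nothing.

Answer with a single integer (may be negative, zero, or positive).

Gen 1: crossing 2x3. Both 1&2? no. Sum: 0
Gen 2: crossing 3x2. Both 1&2? no. Sum: 0
Gen 3: 1 over 2. Both 1&2? yes. Contrib: +1. Sum: 1
Gen 4: 2 under 1. Both 1&2? yes. Contrib: +1. Sum: 2
Gen 5: crossing 2x3. Both 1&2? no. Sum: 2
Gen 6: crossing 3x2. Both 1&2? no. Sum: 2

Answer: 2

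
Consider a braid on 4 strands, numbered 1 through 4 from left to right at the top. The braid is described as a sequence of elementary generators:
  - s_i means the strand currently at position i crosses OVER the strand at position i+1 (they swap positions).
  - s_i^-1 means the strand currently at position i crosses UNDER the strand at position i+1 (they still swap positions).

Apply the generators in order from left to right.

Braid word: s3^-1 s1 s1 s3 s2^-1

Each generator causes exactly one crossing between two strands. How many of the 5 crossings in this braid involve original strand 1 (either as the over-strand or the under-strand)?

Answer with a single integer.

Gen 1: crossing 3x4. Involves strand 1? no. Count so far: 0
Gen 2: crossing 1x2. Involves strand 1? yes. Count so far: 1
Gen 3: crossing 2x1. Involves strand 1? yes. Count so far: 2
Gen 4: crossing 4x3. Involves strand 1? no. Count so far: 2
Gen 5: crossing 2x3. Involves strand 1? no. Count so far: 2

Answer: 2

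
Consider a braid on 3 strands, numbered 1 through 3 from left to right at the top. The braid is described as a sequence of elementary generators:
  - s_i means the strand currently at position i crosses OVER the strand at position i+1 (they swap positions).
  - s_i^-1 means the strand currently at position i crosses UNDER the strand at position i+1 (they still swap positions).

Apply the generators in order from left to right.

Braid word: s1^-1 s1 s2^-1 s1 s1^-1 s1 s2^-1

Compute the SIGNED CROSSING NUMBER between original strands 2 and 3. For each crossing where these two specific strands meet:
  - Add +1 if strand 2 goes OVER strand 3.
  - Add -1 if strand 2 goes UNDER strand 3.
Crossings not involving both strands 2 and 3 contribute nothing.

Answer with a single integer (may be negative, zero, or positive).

Gen 1: crossing 1x2. Both 2&3? no. Sum: 0
Gen 2: crossing 2x1. Both 2&3? no. Sum: 0
Gen 3: 2 under 3. Both 2&3? yes. Contrib: -1. Sum: -1
Gen 4: crossing 1x3. Both 2&3? no. Sum: -1
Gen 5: crossing 3x1. Both 2&3? no. Sum: -1
Gen 6: crossing 1x3. Both 2&3? no. Sum: -1
Gen 7: crossing 1x2. Both 2&3? no. Sum: -1

Answer: -1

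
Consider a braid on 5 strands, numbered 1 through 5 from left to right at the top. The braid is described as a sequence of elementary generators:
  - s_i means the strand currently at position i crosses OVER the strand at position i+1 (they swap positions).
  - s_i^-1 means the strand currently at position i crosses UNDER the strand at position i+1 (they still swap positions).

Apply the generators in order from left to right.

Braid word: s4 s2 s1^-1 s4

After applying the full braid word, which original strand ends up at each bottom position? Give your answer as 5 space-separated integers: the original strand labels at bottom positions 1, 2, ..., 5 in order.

Gen 1 (s4): strand 4 crosses over strand 5. Perm now: [1 2 3 5 4]
Gen 2 (s2): strand 2 crosses over strand 3. Perm now: [1 3 2 5 4]
Gen 3 (s1^-1): strand 1 crosses under strand 3. Perm now: [3 1 2 5 4]
Gen 4 (s4): strand 5 crosses over strand 4. Perm now: [3 1 2 4 5]

Answer: 3 1 2 4 5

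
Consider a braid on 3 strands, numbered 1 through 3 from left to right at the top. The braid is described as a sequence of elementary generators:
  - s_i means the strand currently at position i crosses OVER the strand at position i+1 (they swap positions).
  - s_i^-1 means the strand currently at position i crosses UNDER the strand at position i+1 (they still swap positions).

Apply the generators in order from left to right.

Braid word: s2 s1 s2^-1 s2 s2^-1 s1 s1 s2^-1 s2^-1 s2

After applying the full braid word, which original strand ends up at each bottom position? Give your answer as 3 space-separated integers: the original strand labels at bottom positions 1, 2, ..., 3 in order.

Answer: 3 1 2

Derivation:
Gen 1 (s2): strand 2 crosses over strand 3. Perm now: [1 3 2]
Gen 2 (s1): strand 1 crosses over strand 3. Perm now: [3 1 2]
Gen 3 (s2^-1): strand 1 crosses under strand 2. Perm now: [3 2 1]
Gen 4 (s2): strand 2 crosses over strand 1. Perm now: [3 1 2]
Gen 5 (s2^-1): strand 1 crosses under strand 2. Perm now: [3 2 1]
Gen 6 (s1): strand 3 crosses over strand 2. Perm now: [2 3 1]
Gen 7 (s1): strand 2 crosses over strand 3. Perm now: [3 2 1]
Gen 8 (s2^-1): strand 2 crosses under strand 1. Perm now: [3 1 2]
Gen 9 (s2^-1): strand 1 crosses under strand 2. Perm now: [3 2 1]
Gen 10 (s2): strand 2 crosses over strand 1. Perm now: [3 1 2]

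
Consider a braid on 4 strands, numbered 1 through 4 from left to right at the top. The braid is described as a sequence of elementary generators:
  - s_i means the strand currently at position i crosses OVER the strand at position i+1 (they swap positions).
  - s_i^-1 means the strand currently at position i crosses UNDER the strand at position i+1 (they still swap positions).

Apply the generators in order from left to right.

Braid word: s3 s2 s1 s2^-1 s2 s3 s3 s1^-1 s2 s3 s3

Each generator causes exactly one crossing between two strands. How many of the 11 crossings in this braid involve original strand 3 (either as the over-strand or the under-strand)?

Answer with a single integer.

Gen 1: crossing 3x4. Involves strand 3? yes. Count so far: 1
Gen 2: crossing 2x4. Involves strand 3? no. Count so far: 1
Gen 3: crossing 1x4. Involves strand 3? no. Count so far: 1
Gen 4: crossing 1x2. Involves strand 3? no. Count so far: 1
Gen 5: crossing 2x1. Involves strand 3? no. Count so far: 1
Gen 6: crossing 2x3. Involves strand 3? yes. Count so far: 2
Gen 7: crossing 3x2. Involves strand 3? yes. Count so far: 3
Gen 8: crossing 4x1. Involves strand 3? no. Count so far: 3
Gen 9: crossing 4x2. Involves strand 3? no. Count so far: 3
Gen 10: crossing 4x3. Involves strand 3? yes. Count so far: 4
Gen 11: crossing 3x4. Involves strand 3? yes. Count so far: 5

Answer: 5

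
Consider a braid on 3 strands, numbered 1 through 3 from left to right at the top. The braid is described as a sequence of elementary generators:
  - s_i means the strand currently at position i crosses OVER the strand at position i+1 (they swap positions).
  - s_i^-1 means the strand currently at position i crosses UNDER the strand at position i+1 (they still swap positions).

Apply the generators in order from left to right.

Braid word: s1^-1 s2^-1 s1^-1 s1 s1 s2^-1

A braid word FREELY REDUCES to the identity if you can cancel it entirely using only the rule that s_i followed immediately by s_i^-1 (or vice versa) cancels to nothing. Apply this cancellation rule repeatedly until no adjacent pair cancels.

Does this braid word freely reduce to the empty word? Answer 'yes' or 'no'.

Answer: no

Derivation:
Gen 1 (s1^-1): push. Stack: [s1^-1]
Gen 2 (s2^-1): push. Stack: [s1^-1 s2^-1]
Gen 3 (s1^-1): push. Stack: [s1^-1 s2^-1 s1^-1]
Gen 4 (s1): cancels prior s1^-1. Stack: [s1^-1 s2^-1]
Gen 5 (s1): push. Stack: [s1^-1 s2^-1 s1]
Gen 6 (s2^-1): push. Stack: [s1^-1 s2^-1 s1 s2^-1]
Reduced word: s1^-1 s2^-1 s1 s2^-1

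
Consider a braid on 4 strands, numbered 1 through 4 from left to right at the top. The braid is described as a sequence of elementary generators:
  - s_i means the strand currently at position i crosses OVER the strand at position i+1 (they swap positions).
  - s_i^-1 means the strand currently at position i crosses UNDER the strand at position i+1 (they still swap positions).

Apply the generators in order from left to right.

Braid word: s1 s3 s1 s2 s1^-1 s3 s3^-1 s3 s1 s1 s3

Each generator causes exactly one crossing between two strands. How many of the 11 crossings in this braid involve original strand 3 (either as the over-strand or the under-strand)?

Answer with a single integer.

Gen 1: crossing 1x2. Involves strand 3? no. Count so far: 0
Gen 2: crossing 3x4. Involves strand 3? yes. Count so far: 1
Gen 3: crossing 2x1. Involves strand 3? no. Count so far: 1
Gen 4: crossing 2x4. Involves strand 3? no. Count so far: 1
Gen 5: crossing 1x4. Involves strand 3? no. Count so far: 1
Gen 6: crossing 2x3. Involves strand 3? yes. Count so far: 2
Gen 7: crossing 3x2. Involves strand 3? yes. Count so far: 3
Gen 8: crossing 2x3. Involves strand 3? yes. Count so far: 4
Gen 9: crossing 4x1. Involves strand 3? no. Count so far: 4
Gen 10: crossing 1x4. Involves strand 3? no. Count so far: 4
Gen 11: crossing 3x2. Involves strand 3? yes. Count so far: 5

Answer: 5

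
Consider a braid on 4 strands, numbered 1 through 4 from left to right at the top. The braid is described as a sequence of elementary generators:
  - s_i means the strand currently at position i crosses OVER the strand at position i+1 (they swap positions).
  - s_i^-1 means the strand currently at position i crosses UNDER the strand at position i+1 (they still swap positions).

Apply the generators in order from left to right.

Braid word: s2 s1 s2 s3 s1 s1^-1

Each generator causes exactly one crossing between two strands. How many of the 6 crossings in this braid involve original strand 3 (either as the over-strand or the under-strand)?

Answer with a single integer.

Gen 1: crossing 2x3. Involves strand 3? yes. Count so far: 1
Gen 2: crossing 1x3. Involves strand 3? yes. Count so far: 2
Gen 3: crossing 1x2. Involves strand 3? no. Count so far: 2
Gen 4: crossing 1x4. Involves strand 3? no. Count so far: 2
Gen 5: crossing 3x2. Involves strand 3? yes. Count so far: 3
Gen 6: crossing 2x3. Involves strand 3? yes. Count so far: 4

Answer: 4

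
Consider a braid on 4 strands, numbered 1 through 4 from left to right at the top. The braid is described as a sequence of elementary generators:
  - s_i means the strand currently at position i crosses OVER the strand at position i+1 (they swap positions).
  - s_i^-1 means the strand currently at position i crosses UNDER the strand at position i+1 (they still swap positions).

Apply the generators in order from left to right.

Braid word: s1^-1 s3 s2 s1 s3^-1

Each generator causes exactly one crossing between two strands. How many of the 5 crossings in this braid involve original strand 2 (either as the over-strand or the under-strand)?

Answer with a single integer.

Gen 1: crossing 1x2. Involves strand 2? yes. Count so far: 1
Gen 2: crossing 3x4. Involves strand 2? no. Count so far: 1
Gen 3: crossing 1x4. Involves strand 2? no. Count so far: 1
Gen 4: crossing 2x4. Involves strand 2? yes. Count so far: 2
Gen 5: crossing 1x3. Involves strand 2? no. Count so far: 2

Answer: 2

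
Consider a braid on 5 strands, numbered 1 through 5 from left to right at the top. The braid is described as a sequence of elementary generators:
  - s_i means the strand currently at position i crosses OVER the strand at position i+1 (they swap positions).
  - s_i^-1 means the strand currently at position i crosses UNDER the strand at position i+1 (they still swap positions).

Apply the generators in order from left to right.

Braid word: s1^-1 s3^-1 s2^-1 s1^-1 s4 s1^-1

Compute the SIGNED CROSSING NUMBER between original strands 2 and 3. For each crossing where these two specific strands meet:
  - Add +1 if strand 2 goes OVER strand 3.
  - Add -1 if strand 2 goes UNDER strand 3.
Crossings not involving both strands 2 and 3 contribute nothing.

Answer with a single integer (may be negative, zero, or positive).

Answer: 0

Derivation:
Gen 1: crossing 1x2. Both 2&3? no. Sum: 0
Gen 2: crossing 3x4. Both 2&3? no. Sum: 0
Gen 3: crossing 1x4. Both 2&3? no. Sum: 0
Gen 4: crossing 2x4. Both 2&3? no. Sum: 0
Gen 5: crossing 3x5. Both 2&3? no. Sum: 0
Gen 6: crossing 4x2. Both 2&3? no. Sum: 0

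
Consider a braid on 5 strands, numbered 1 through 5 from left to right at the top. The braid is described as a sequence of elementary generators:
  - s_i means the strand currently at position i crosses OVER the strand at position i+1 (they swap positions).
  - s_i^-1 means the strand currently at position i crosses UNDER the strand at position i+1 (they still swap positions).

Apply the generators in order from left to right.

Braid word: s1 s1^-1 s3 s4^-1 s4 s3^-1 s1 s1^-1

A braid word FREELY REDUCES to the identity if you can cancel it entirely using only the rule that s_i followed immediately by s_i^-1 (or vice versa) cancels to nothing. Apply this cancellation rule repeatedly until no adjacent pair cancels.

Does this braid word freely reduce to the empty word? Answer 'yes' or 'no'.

Gen 1 (s1): push. Stack: [s1]
Gen 2 (s1^-1): cancels prior s1. Stack: []
Gen 3 (s3): push. Stack: [s3]
Gen 4 (s4^-1): push. Stack: [s3 s4^-1]
Gen 5 (s4): cancels prior s4^-1. Stack: [s3]
Gen 6 (s3^-1): cancels prior s3. Stack: []
Gen 7 (s1): push. Stack: [s1]
Gen 8 (s1^-1): cancels prior s1. Stack: []
Reduced word: (empty)

Answer: yes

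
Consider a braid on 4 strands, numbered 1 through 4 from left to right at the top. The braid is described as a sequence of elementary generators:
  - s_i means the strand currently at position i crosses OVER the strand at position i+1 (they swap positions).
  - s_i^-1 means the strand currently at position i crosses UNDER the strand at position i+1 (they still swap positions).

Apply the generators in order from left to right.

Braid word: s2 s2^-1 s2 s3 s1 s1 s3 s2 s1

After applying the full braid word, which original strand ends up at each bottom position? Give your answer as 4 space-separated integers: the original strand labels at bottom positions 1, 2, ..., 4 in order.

Answer: 2 1 3 4

Derivation:
Gen 1 (s2): strand 2 crosses over strand 3. Perm now: [1 3 2 4]
Gen 2 (s2^-1): strand 3 crosses under strand 2. Perm now: [1 2 3 4]
Gen 3 (s2): strand 2 crosses over strand 3. Perm now: [1 3 2 4]
Gen 4 (s3): strand 2 crosses over strand 4. Perm now: [1 3 4 2]
Gen 5 (s1): strand 1 crosses over strand 3. Perm now: [3 1 4 2]
Gen 6 (s1): strand 3 crosses over strand 1. Perm now: [1 3 4 2]
Gen 7 (s3): strand 4 crosses over strand 2. Perm now: [1 3 2 4]
Gen 8 (s2): strand 3 crosses over strand 2. Perm now: [1 2 3 4]
Gen 9 (s1): strand 1 crosses over strand 2. Perm now: [2 1 3 4]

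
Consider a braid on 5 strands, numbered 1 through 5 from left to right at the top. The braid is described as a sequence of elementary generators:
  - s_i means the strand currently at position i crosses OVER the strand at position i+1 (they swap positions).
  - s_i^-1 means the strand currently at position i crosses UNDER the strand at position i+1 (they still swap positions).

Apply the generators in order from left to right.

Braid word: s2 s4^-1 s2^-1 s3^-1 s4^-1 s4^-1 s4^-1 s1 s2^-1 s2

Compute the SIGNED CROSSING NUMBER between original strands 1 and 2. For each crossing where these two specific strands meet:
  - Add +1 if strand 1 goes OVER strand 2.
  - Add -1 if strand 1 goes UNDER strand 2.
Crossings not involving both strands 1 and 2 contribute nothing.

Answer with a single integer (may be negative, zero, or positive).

Gen 1: crossing 2x3. Both 1&2? no. Sum: 0
Gen 2: crossing 4x5. Both 1&2? no. Sum: 0
Gen 3: crossing 3x2. Both 1&2? no. Sum: 0
Gen 4: crossing 3x5. Both 1&2? no. Sum: 0
Gen 5: crossing 3x4. Both 1&2? no. Sum: 0
Gen 6: crossing 4x3. Both 1&2? no. Sum: 0
Gen 7: crossing 3x4. Both 1&2? no. Sum: 0
Gen 8: 1 over 2. Both 1&2? yes. Contrib: +1. Sum: 1
Gen 9: crossing 1x5. Both 1&2? no. Sum: 1
Gen 10: crossing 5x1. Both 1&2? no. Sum: 1

Answer: 1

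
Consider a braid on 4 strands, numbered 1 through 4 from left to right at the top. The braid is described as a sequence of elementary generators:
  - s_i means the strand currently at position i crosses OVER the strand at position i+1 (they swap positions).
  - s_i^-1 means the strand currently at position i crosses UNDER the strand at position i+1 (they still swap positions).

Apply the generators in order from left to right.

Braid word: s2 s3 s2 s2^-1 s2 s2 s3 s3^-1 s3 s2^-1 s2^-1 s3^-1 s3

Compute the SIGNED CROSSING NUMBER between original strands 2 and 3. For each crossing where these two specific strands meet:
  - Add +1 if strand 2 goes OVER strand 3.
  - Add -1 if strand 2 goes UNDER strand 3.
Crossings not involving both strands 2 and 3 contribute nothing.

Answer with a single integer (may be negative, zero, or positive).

Answer: 1

Derivation:
Gen 1: 2 over 3. Both 2&3? yes. Contrib: +1. Sum: 1
Gen 2: crossing 2x4. Both 2&3? no. Sum: 1
Gen 3: crossing 3x4. Both 2&3? no. Sum: 1
Gen 4: crossing 4x3. Both 2&3? no. Sum: 1
Gen 5: crossing 3x4. Both 2&3? no. Sum: 1
Gen 6: crossing 4x3. Both 2&3? no. Sum: 1
Gen 7: crossing 4x2. Both 2&3? no. Sum: 1
Gen 8: crossing 2x4. Both 2&3? no. Sum: 1
Gen 9: crossing 4x2. Both 2&3? no. Sum: 1
Gen 10: 3 under 2. Both 2&3? yes. Contrib: +1. Sum: 2
Gen 11: 2 under 3. Both 2&3? yes. Contrib: -1. Sum: 1
Gen 12: crossing 2x4. Both 2&3? no. Sum: 1
Gen 13: crossing 4x2. Both 2&3? no. Sum: 1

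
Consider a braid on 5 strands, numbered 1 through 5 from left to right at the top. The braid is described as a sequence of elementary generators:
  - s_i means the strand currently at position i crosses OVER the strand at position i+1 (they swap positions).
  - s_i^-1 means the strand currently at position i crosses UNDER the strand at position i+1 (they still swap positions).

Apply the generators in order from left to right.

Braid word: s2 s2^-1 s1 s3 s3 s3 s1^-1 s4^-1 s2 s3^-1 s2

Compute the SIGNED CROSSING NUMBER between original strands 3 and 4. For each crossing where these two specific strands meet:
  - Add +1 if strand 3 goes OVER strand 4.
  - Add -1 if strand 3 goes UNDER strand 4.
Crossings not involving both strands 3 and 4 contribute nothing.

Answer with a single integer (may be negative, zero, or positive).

Answer: 1

Derivation:
Gen 1: crossing 2x3. Both 3&4? no. Sum: 0
Gen 2: crossing 3x2. Both 3&4? no. Sum: 0
Gen 3: crossing 1x2. Both 3&4? no. Sum: 0
Gen 4: 3 over 4. Both 3&4? yes. Contrib: +1. Sum: 1
Gen 5: 4 over 3. Both 3&4? yes. Contrib: -1. Sum: 0
Gen 6: 3 over 4. Both 3&4? yes. Contrib: +1. Sum: 1
Gen 7: crossing 2x1. Both 3&4? no. Sum: 1
Gen 8: crossing 3x5. Both 3&4? no. Sum: 1
Gen 9: crossing 2x4. Both 3&4? no. Sum: 1
Gen 10: crossing 2x5. Both 3&4? no. Sum: 1
Gen 11: crossing 4x5. Both 3&4? no. Sum: 1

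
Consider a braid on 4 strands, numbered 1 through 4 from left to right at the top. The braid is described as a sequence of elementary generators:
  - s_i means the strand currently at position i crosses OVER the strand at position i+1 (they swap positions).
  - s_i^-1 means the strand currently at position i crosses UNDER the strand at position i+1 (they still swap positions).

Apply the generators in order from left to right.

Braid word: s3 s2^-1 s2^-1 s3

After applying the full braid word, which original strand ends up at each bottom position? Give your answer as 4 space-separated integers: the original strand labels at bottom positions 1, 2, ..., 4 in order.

Gen 1 (s3): strand 3 crosses over strand 4. Perm now: [1 2 4 3]
Gen 2 (s2^-1): strand 2 crosses under strand 4. Perm now: [1 4 2 3]
Gen 3 (s2^-1): strand 4 crosses under strand 2. Perm now: [1 2 4 3]
Gen 4 (s3): strand 4 crosses over strand 3. Perm now: [1 2 3 4]

Answer: 1 2 3 4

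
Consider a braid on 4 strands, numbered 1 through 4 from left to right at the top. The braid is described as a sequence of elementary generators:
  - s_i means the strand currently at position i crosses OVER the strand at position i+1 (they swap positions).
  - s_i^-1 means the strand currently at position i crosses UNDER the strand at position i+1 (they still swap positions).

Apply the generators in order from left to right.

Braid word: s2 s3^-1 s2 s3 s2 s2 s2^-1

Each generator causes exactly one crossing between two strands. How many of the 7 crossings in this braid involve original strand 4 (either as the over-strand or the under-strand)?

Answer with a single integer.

Gen 1: crossing 2x3. Involves strand 4? no. Count so far: 0
Gen 2: crossing 2x4. Involves strand 4? yes. Count so far: 1
Gen 3: crossing 3x4. Involves strand 4? yes. Count so far: 2
Gen 4: crossing 3x2. Involves strand 4? no. Count so far: 2
Gen 5: crossing 4x2. Involves strand 4? yes. Count so far: 3
Gen 6: crossing 2x4. Involves strand 4? yes. Count so far: 4
Gen 7: crossing 4x2. Involves strand 4? yes. Count so far: 5

Answer: 5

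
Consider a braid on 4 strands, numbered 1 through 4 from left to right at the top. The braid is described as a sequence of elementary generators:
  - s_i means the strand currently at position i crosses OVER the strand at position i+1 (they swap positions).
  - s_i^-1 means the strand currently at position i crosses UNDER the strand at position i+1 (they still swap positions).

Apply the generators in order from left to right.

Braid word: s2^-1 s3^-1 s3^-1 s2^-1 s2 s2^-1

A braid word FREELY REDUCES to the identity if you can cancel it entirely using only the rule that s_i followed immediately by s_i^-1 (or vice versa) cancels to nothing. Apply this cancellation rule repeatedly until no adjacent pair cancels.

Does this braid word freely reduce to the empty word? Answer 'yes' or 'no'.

Gen 1 (s2^-1): push. Stack: [s2^-1]
Gen 2 (s3^-1): push. Stack: [s2^-1 s3^-1]
Gen 3 (s3^-1): push. Stack: [s2^-1 s3^-1 s3^-1]
Gen 4 (s2^-1): push. Stack: [s2^-1 s3^-1 s3^-1 s2^-1]
Gen 5 (s2): cancels prior s2^-1. Stack: [s2^-1 s3^-1 s3^-1]
Gen 6 (s2^-1): push. Stack: [s2^-1 s3^-1 s3^-1 s2^-1]
Reduced word: s2^-1 s3^-1 s3^-1 s2^-1

Answer: no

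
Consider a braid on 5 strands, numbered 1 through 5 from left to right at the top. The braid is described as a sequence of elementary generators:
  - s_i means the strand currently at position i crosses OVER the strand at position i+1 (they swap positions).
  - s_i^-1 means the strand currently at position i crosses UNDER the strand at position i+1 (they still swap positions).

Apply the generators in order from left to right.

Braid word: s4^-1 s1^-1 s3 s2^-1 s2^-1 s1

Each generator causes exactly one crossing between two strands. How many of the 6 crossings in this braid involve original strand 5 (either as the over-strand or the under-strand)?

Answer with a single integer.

Answer: 4

Derivation:
Gen 1: crossing 4x5. Involves strand 5? yes. Count so far: 1
Gen 2: crossing 1x2. Involves strand 5? no. Count so far: 1
Gen 3: crossing 3x5. Involves strand 5? yes. Count so far: 2
Gen 4: crossing 1x5. Involves strand 5? yes. Count so far: 3
Gen 5: crossing 5x1. Involves strand 5? yes. Count so far: 4
Gen 6: crossing 2x1. Involves strand 5? no. Count so far: 4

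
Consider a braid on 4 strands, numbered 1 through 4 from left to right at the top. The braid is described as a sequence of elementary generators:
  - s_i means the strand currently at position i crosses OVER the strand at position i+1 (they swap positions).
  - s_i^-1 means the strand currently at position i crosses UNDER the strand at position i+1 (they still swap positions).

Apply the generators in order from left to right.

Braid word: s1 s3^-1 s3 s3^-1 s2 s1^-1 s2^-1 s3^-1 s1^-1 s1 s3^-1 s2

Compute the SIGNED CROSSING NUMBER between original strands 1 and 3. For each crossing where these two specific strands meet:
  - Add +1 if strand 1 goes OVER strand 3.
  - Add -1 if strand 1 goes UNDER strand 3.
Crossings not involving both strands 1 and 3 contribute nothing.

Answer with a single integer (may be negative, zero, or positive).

Gen 1: crossing 1x2. Both 1&3? no. Sum: 0
Gen 2: crossing 3x4. Both 1&3? no. Sum: 0
Gen 3: crossing 4x3. Both 1&3? no. Sum: 0
Gen 4: crossing 3x4. Both 1&3? no. Sum: 0
Gen 5: crossing 1x4. Both 1&3? no. Sum: 0
Gen 6: crossing 2x4. Both 1&3? no. Sum: 0
Gen 7: crossing 2x1. Both 1&3? no. Sum: 0
Gen 8: crossing 2x3. Both 1&3? no. Sum: 0
Gen 9: crossing 4x1. Both 1&3? no. Sum: 0
Gen 10: crossing 1x4. Both 1&3? no. Sum: 0
Gen 11: crossing 3x2. Both 1&3? no. Sum: 0
Gen 12: crossing 1x2. Both 1&3? no. Sum: 0

Answer: 0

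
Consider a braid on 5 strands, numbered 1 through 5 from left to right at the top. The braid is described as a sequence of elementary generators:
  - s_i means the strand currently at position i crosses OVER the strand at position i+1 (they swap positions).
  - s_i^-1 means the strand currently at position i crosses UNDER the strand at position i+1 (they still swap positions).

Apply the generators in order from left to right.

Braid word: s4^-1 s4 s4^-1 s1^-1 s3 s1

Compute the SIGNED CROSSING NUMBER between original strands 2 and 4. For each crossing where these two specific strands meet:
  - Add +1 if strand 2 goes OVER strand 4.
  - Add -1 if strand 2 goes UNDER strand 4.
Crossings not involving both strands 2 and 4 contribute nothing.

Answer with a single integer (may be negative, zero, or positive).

Answer: 0

Derivation:
Gen 1: crossing 4x5. Both 2&4? no. Sum: 0
Gen 2: crossing 5x4. Both 2&4? no. Sum: 0
Gen 3: crossing 4x5. Both 2&4? no. Sum: 0
Gen 4: crossing 1x2. Both 2&4? no. Sum: 0
Gen 5: crossing 3x5. Both 2&4? no. Sum: 0
Gen 6: crossing 2x1. Both 2&4? no. Sum: 0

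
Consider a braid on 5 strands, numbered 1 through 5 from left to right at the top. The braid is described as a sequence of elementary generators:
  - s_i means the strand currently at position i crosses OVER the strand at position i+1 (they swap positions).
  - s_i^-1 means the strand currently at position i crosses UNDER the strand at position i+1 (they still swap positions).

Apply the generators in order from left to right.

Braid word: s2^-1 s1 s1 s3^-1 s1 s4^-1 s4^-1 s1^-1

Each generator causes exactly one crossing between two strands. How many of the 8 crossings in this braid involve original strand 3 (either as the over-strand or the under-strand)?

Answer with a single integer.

Gen 1: crossing 2x3. Involves strand 3? yes. Count so far: 1
Gen 2: crossing 1x3. Involves strand 3? yes. Count so far: 2
Gen 3: crossing 3x1. Involves strand 3? yes. Count so far: 3
Gen 4: crossing 2x4. Involves strand 3? no. Count so far: 3
Gen 5: crossing 1x3. Involves strand 3? yes. Count so far: 4
Gen 6: crossing 2x5. Involves strand 3? no. Count so far: 4
Gen 7: crossing 5x2. Involves strand 3? no. Count so far: 4
Gen 8: crossing 3x1. Involves strand 3? yes. Count so far: 5

Answer: 5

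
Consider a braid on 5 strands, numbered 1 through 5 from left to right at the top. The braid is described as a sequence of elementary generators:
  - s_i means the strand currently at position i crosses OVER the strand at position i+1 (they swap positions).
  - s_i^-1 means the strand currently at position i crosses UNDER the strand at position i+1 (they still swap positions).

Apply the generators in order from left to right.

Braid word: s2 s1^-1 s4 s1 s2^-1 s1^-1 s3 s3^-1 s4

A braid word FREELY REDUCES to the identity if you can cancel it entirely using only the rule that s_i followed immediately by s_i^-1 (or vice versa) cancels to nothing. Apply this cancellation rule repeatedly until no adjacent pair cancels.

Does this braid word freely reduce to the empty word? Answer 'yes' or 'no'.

Answer: no

Derivation:
Gen 1 (s2): push. Stack: [s2]
Gen 2 (s1^-1): push. Stack: [s2 s1^-1]
Gen 3 (s4): push. Stack: [s2 s1^-1 s4]
Gen 4 (s1): push. Stack: [s2 s1^-1 s4 s1]
Gen 5 (s2^-1): push. Stack: [s2 s1^-1 s4 s1 s2^-1]
Gen 6 (s1^-1): push. Stack: [s2 s1^-1 s4 s1 s2^-1 s1^-1]
Gen 7 (s3): push. Stack: [s2 s1^-1 s4 s1 s2^-1 s1^-1 s3]
Gen 8 (s3^-1): cancels prior s3. Stack: [s2 s1^-1 s4 s1 s2^-1 s1^-1]
Gen 9 (s4): push. Stack: [s2 s1^-1 s4 s1 s2^-1 s1^-1 s4]
Reduced word: s2 s1^-1 s4 s1 s2^-1 s1^-1 s4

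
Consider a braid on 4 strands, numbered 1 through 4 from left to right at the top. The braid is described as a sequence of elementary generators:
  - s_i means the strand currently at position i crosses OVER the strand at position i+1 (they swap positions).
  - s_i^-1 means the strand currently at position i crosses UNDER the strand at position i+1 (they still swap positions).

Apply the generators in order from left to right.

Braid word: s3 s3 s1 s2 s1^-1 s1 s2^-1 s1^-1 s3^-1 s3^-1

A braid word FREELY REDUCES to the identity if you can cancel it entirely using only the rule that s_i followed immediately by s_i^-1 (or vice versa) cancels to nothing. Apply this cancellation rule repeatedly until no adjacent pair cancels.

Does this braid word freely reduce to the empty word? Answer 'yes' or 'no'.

Answer: yes

Derivation:
Gen 1 (s3): push. Stack: [s3]
Gen 2 (s3): push. Stack: [s3 s3]
Gen 3 (s1): push. Stack: [s3 s3 s1]
Gen 4 (s2): push. Stack: [s3 s3 s1 s2]
Gen 5 (s1^-1): push. Stack: [s3 s3 s1 s2 s1^-1]
Gen 6 (s1): cancels prior s1^-1. Stack: [s3 s3 s1 s2]
Gen 7 (s2^-1): cancels prior s2. Stack: [s3 s3 s1]
Gen 8 (s1^-1): cancels prior s1. Stack: [s3 s3]
Gen 9 (s3^-1): cancels prior s3. Stack: [s3]
Gen 10 (s3^-1): cancels prior s3. Stack: []
Reduced word: (empty)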